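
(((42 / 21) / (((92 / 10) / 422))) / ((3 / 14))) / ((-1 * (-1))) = 29540 / 69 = 428.12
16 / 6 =8 / 3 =2.67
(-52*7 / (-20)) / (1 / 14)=1274 / 5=254.80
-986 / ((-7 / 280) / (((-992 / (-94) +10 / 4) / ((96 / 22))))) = 11090035 / 94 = 117979.10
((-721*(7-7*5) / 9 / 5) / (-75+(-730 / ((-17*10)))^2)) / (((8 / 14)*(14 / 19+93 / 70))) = -1357940773 / 202061079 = -6.72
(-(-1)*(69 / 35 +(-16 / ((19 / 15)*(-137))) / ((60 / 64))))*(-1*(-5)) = 188567 / 18221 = 10.35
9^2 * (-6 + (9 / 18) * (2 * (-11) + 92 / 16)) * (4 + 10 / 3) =-33561 / 4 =-8390.25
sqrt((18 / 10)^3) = 27 * sqrt(5) / 25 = 2.41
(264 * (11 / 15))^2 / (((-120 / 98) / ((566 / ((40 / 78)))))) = -21114781688 / 625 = -33783650.70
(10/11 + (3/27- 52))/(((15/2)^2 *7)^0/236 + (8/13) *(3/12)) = -15484196/48015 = -322.49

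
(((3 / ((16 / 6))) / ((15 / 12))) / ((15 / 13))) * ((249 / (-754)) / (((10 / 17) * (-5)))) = 12699 / 145000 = 0.09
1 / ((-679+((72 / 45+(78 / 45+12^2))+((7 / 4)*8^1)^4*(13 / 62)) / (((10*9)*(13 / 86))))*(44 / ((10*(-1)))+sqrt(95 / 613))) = 104625*sqrt(58235) / 93728486137+25654050 / 8520771467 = 0.00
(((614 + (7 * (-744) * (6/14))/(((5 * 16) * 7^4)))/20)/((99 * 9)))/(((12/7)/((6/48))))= 14741861/5867769600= 0.00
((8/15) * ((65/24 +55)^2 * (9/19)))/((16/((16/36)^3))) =383645/83106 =4.62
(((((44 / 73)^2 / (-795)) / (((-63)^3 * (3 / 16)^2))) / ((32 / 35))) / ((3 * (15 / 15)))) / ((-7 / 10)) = -154880 / 5720424487659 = -0.00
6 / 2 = 3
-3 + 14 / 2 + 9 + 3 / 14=185 / 14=13.21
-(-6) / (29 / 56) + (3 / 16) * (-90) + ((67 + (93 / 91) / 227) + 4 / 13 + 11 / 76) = 5660785469 / 91056056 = 62.17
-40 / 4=-10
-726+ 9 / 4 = -2895 / 4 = -723.75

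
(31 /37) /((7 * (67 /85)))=2635 /17353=0.15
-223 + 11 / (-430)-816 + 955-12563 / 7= -5655007 / 3010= -1878.74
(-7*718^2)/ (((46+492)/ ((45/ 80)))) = -3773.00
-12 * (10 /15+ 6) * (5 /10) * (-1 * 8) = 320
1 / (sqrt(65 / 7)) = sqrt(455) / 65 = 0.33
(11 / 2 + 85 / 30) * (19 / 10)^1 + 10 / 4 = 55 / 3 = 18.33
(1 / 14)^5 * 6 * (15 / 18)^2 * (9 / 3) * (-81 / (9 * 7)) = -225 / 7529536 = -0.00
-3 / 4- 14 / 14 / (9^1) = -31 / 36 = -0.86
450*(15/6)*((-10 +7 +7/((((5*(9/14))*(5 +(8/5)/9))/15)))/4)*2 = 867375/466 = 1861.32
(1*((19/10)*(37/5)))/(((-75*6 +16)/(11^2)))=-85063/21700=-3.92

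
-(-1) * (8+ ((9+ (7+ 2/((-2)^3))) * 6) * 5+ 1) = 963/2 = 481.50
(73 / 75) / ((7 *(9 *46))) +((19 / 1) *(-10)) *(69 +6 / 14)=-2867156927 / 217350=-13191.43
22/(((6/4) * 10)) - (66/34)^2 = -9977/4335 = -2.30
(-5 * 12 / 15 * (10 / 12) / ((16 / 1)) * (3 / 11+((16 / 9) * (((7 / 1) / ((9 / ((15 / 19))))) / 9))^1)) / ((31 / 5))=-500275 / 37785528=-0.01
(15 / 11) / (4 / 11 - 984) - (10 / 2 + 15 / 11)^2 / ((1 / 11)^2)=-10603603 / 2164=-4900.00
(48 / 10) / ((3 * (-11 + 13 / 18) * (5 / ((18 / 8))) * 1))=-324 / 4625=-0.07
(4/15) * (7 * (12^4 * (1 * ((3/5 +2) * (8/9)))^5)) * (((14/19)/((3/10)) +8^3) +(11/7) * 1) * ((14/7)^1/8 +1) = 128257407661899776/77911875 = 1646185612.42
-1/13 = -0.08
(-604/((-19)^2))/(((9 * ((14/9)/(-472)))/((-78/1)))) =-11118432/2527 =-4399.85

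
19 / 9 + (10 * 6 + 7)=69.11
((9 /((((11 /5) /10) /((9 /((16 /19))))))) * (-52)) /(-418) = 26325 /484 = 54.39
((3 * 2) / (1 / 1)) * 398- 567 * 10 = -3282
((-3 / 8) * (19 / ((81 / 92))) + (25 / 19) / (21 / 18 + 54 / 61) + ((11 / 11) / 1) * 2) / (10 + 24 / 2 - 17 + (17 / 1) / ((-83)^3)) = -2401734686587 / 2202870650868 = -1.09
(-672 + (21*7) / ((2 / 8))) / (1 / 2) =-168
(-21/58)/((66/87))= -0.48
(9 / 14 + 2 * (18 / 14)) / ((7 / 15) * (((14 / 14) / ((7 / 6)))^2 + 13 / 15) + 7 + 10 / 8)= 20250 / 56683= 0.36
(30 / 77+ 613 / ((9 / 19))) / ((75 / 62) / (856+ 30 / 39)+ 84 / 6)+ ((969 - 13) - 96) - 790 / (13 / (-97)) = 6847.07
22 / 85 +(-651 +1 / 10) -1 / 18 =-497783 / 765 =-650.70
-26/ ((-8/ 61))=793/ 4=198.25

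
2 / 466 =1 / 233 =0.00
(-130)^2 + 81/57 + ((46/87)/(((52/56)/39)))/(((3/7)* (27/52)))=758781227/44631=17001.22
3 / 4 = 0.75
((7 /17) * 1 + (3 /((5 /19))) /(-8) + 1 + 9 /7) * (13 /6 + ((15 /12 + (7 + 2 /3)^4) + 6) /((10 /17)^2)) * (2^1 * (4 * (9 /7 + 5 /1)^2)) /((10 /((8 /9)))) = 15088150864732 /42170625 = 357788.17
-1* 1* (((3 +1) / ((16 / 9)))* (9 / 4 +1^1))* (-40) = 585 / 2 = 292.50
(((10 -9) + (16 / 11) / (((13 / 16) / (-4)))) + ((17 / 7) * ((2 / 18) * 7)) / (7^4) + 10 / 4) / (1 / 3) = -22619761 / 2060058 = -10.98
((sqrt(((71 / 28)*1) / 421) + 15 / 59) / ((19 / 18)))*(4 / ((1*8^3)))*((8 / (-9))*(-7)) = sqrt(209237) / 127984 + 105 / 8968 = 0.02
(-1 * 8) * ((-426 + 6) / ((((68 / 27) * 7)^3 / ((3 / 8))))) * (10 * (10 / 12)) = 7381125 / 3851792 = 1.92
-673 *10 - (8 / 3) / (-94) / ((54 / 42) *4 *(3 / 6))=-8540356 / 1269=-6729.99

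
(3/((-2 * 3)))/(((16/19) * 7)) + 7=6.92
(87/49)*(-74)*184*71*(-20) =1682120640/49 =34328992.65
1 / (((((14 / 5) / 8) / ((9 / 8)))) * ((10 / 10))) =45 / 14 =3.21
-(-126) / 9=14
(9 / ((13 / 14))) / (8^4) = 63 / 26624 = 0.00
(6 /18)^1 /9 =1 /27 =0.04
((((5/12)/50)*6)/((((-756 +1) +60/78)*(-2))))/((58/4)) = 13/5686900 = 0.00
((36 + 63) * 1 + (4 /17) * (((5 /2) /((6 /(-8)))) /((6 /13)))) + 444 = 82819 /153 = 541.30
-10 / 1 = -10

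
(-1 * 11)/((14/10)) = -55/7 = -7.86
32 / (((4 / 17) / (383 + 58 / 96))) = 313021 / 6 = 52170.17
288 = 288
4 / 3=1.33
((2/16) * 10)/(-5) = -1/4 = -0.25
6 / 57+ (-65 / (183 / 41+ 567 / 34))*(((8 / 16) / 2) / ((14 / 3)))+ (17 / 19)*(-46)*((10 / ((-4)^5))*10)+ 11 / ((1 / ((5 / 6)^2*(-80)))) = -48094072139 / 79212672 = -607.15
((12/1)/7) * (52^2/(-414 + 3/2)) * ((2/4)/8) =-1352/1925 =-0.70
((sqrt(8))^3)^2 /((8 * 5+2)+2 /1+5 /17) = 8704 /753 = 11.56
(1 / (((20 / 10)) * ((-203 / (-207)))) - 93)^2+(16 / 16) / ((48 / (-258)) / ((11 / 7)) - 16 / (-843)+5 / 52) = 13126044927111 / 1591491580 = 8247.64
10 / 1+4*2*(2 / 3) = 46 / 3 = 15.33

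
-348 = -348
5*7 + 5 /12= 425 /12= 35.42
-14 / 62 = -7 / 31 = -0.23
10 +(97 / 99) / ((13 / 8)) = 13646 / 1287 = 10.60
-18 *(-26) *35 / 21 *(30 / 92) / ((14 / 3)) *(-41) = -359775 / 161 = -2234.63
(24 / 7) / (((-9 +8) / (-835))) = 2862.86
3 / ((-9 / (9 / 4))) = -3 / 4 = -0.75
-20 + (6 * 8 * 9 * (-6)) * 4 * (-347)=3597676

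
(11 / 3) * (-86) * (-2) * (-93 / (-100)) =586.52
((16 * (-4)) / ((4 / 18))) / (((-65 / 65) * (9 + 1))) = 144 / 5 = 28.80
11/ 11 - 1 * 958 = -957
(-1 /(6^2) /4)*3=-1 /48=-0.02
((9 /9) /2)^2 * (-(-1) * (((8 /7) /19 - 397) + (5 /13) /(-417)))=-143095759 /1441986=-99.24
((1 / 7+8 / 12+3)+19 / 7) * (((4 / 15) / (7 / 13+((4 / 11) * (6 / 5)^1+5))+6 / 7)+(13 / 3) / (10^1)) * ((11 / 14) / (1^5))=225626533 / 32969160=6.84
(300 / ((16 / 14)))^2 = 275625 / 4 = 68906.25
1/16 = 0.06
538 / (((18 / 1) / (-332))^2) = 14825128 / 81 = 183026.27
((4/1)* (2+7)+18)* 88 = 4752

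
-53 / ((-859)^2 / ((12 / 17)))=-636 / 12543977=-0.00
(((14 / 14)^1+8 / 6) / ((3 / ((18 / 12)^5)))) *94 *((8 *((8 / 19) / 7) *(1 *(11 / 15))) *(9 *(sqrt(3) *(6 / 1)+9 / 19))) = 1507572 / 1805+1005048 *sqrt(3) / 95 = 19159.37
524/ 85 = 6.16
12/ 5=2.40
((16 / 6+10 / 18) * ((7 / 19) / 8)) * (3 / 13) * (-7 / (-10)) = 1421 / 59280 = 0.02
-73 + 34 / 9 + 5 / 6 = -1231 / 18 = -68.39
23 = 23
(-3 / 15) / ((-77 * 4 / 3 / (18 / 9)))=3 / 770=0.00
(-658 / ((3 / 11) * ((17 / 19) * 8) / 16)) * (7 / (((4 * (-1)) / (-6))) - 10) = -137522 / 51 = -2696.51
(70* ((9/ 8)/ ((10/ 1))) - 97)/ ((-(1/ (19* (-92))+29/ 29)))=311581/ 3494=89.18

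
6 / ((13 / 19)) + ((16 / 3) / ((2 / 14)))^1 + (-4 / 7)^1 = 12430 / 273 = 45.53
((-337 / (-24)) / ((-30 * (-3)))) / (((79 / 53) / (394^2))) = 693167549 / 42660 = 16248.65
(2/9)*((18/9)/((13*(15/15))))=4/117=0.03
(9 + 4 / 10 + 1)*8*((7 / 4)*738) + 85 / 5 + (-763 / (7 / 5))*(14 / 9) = 4797991 / 45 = 106622.02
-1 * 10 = -10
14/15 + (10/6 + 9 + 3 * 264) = 4018/5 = 803.60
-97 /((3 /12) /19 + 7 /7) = -7372 /77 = -95.74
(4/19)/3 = 4/57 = 0.07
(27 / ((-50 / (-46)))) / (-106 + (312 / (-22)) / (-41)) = -0.24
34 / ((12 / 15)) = 85 / 2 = 42.50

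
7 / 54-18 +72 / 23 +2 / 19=-345349 / 23598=-14.63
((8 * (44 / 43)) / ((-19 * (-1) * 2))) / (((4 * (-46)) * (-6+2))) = 11 / 37582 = 0.00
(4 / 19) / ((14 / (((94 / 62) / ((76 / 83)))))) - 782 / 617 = -120112151 / 96667858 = -1.24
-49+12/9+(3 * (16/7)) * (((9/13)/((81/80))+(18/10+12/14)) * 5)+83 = 286418/1911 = 149.88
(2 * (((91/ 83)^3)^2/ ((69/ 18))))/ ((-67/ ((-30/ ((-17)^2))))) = 0.00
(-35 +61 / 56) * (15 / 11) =-28485 / 616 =-46.24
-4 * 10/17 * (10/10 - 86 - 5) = 3600/17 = 211.76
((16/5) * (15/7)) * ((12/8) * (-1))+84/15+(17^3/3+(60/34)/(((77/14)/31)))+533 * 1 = 2175.93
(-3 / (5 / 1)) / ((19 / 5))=-0.16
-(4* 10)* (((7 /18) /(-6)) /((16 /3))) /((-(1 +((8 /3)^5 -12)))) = -189 /48152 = -0.00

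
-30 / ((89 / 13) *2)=-2.19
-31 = -31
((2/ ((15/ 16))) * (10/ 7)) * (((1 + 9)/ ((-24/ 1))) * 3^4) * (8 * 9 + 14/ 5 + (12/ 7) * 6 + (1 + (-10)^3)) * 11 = 50667408/ 49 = 1034028.73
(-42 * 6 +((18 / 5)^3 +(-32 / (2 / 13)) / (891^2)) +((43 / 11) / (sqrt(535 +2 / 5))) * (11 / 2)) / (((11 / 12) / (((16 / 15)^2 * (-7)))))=146064941625344 / 81868978125-154112 * sqrt(13385) / 2208525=1776.06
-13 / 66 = -0.20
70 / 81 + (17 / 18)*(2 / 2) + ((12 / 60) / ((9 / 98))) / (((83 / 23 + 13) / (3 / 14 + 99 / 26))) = 4698263 / 2011230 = 2.34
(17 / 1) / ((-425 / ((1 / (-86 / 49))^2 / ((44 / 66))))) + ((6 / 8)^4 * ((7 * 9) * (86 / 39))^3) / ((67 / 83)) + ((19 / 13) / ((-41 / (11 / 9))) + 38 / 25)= 84436505311443740657 / 80344864735200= 1050925.98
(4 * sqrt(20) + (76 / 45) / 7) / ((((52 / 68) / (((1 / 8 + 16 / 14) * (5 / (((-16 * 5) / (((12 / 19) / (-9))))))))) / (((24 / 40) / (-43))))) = -1207 * sqrt(5) / 1486940 - 1207 / 49303800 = -0.00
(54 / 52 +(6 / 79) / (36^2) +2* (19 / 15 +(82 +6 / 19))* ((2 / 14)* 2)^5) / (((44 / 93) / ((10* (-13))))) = -2128219857353 / 5708579184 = -372.81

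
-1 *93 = -93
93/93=1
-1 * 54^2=-2916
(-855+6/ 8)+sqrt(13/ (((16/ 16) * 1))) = -3417/ 4+sqrt(13) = -850.64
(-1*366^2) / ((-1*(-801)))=-14884 / 89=-167.24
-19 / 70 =-0.27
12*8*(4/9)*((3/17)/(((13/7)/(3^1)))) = 2688/221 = 12.16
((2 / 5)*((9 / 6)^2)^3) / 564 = 243 / 30080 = 0.01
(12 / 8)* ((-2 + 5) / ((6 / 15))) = 45 / 4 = 11.25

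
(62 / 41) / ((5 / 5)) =62 / 41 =1.51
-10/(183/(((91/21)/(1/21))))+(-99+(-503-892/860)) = -23922149/39345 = -608.01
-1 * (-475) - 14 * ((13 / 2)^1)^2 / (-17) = 509.79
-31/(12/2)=-31/6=-5.17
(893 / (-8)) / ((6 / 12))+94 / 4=-799 / 4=-199.75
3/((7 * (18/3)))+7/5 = 103/70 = 1.47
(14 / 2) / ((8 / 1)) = 7 / 8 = 0.88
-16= -16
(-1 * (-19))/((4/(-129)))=-2451/4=-612.75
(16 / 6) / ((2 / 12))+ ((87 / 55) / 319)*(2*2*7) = 16.14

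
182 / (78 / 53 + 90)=4823 / 2424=1.99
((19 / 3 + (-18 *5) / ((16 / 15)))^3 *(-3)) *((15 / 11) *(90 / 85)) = 98560884255 / 47872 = 2058842.00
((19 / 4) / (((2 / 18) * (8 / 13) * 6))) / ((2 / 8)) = 46.31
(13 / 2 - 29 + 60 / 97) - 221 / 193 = -862159 / 37442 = -23.03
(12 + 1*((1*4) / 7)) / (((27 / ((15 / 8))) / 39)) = 715 / 21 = 34.05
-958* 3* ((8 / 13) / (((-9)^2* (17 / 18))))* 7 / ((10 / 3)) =-53648 / 1105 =-48.55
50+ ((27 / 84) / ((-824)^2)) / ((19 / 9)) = 18060761681 / 361215232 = 50.00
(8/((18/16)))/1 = 64/9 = 7.11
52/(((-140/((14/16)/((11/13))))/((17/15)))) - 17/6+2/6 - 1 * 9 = -78773/6600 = -11.94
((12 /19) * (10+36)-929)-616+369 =-1146.95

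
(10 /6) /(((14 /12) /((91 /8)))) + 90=425 /4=106.25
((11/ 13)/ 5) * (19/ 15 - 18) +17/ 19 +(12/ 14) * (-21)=-369334/ 18525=-19.94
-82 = -82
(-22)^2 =484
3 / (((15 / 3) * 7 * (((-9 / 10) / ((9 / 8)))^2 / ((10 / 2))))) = 75 / 112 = 0.67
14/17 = 0.82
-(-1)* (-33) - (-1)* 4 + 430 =401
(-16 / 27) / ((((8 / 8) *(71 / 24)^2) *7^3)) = -1024 / 5187189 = -0.00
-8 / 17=-0.47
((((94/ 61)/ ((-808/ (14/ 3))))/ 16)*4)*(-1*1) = 329/ 147864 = 0.00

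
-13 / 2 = -6.50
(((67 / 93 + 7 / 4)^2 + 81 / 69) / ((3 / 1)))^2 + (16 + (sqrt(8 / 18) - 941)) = -83738515680788015 / 91173775862016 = -918.45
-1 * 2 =-2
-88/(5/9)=-792/5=-158.40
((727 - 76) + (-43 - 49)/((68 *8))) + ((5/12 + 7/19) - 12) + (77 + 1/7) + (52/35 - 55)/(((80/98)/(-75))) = 76422485/13566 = 5633.38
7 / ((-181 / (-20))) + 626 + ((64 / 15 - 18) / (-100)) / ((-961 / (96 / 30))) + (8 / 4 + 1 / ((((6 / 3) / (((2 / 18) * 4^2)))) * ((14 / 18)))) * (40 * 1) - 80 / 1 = 1535272134742 / 2282975625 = 672.49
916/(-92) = -229/23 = -9.96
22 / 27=0.81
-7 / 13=-0.54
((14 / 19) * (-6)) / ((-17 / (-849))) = -71316 / 323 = -220.79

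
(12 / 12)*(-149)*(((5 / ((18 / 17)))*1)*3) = -12665 / 6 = -2110.83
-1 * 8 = -8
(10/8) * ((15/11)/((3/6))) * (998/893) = 37425/9823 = 3.81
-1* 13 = -13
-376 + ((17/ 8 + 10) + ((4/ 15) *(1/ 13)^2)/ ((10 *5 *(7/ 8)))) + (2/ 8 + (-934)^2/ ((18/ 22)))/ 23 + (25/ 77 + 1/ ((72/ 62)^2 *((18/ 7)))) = 40141386696202373/ 872755884000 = 45993.83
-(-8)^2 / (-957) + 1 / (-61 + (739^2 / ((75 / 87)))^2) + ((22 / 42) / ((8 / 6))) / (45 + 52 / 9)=4774522647699136964 / 63990968187801036459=0.07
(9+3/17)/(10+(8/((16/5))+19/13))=1352/2057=0.66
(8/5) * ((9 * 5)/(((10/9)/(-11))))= -3564/5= -712.80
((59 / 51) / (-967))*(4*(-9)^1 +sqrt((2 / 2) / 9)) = 6313 / 147951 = 0.04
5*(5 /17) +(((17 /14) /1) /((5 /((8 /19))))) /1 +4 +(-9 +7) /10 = 12148 /2261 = 5.37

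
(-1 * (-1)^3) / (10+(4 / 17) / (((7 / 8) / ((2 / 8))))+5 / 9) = 0.09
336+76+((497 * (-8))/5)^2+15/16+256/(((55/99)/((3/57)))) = 4809129749/7600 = 632780.23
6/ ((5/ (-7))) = -42/ 5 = -8.40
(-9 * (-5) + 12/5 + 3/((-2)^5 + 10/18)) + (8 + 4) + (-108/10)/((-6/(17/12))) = 350097/5660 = 61.85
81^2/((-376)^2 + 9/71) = 465831/10037705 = 0.05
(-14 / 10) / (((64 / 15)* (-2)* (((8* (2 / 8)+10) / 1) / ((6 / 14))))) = 3 / 512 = 0.01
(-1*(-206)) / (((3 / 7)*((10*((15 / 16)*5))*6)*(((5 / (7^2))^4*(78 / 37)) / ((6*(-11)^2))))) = 148866393196136 / 27421875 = 5428745.96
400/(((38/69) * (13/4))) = 55200/247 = 223.48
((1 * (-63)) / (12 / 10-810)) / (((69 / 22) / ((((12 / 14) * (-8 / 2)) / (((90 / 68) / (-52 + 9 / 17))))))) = 77000 / 23253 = 3.31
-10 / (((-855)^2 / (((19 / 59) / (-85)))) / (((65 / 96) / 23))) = 13 / 8520765840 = 0.00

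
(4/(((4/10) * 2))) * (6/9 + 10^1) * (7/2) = 560/3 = 186.67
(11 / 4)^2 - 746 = -11815 / 16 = -738.44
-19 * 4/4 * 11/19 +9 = -2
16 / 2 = 8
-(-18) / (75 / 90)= 108 / 5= 21.60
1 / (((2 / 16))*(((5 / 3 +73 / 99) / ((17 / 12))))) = 33 / 7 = 4.71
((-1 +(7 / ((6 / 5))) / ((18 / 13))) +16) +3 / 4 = 539 / 27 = 19.96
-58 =-58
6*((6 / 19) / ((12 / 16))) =48 / 19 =2.53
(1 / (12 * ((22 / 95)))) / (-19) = -5 / 264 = -0.02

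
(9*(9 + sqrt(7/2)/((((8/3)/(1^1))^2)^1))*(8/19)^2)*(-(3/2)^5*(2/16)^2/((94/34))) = -334611/542944-334611*sqrt(14)/69496832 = -0.63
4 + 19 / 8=51 / 8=6.38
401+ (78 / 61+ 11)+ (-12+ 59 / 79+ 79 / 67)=130183888 / 322873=403.20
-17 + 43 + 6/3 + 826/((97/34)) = 30800/97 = 317.53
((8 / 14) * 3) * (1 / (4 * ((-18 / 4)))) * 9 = -6 / 7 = -0.86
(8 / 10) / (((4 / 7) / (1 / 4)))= 7 / 20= 0.35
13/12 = 1.08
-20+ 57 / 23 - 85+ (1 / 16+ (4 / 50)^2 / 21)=-494876653 / 4830000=-102.46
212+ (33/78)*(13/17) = 7219/34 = 212.32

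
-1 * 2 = -2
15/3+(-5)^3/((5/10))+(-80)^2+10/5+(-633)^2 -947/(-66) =26852783/66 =406860.35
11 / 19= 0.58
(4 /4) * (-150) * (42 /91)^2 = -5400 /169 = -31.95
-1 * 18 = -18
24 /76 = 6 /19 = 0.32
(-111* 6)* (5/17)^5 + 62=85949884/1419857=60.53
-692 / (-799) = 692 / 799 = 0.87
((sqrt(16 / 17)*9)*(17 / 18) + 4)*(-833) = -1666*sqrt(17) - 3332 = -10201.09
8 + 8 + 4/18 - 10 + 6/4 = 139/18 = 7.72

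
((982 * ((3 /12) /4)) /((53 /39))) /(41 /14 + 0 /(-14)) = 134043 /8692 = 15.42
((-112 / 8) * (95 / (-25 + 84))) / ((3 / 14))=-18620 / 177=-105.20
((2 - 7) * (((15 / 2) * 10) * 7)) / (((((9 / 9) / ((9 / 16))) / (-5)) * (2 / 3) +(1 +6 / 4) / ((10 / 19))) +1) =-1417500 / 2977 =-476.15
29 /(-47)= -29 /47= -0.62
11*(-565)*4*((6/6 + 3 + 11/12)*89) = -32634965/3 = -10878321.67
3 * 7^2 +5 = 152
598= 598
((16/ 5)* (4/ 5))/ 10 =32/ 125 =0.26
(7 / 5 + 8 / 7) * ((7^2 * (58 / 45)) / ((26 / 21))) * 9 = 379407 / 325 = 1167.41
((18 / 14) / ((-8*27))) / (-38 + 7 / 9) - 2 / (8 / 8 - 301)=1921 / 281400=0.01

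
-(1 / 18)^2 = -1 / 324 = -0.00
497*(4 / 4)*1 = 497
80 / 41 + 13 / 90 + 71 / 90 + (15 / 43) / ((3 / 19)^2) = 16.88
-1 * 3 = -3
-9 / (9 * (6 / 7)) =-7 / 6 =-1.17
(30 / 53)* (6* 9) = 1620 / 53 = 30.57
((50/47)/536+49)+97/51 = 32700491/642396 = 50.90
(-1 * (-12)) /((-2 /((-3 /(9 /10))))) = 20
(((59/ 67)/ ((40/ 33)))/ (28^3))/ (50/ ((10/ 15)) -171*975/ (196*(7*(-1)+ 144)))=8083/ 16801456000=0.00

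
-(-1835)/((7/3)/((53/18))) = 97255/42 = 2315.60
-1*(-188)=188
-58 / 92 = -29 / 46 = -0.63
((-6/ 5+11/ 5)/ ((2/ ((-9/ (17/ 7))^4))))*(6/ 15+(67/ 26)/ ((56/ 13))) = 1257986457/ 13363360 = 94.14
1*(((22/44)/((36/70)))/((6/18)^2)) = 35/4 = 8.75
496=496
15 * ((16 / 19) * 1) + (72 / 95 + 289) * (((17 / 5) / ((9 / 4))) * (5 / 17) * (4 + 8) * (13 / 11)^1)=5765216 / 3135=1838.98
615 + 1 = 616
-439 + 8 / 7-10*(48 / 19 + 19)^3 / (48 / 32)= -9641578565 / 144039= -66937.28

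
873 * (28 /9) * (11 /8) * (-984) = -3674748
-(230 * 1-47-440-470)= 727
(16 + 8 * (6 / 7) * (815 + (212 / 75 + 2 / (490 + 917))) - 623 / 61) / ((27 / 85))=53088478339 / 3003945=17672.92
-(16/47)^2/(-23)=256/50807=0.01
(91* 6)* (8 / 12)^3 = 1456 / 9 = 161.78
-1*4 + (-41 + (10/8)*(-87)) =-615/4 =-153.75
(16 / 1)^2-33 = 223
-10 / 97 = -0.10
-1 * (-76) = 76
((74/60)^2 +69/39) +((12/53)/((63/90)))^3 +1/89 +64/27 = 910195008319789/159521363082900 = 5.71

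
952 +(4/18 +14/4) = 17203/18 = 955.72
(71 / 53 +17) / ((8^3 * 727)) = 243 / 4931968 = 0.00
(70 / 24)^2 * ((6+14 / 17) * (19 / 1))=674975 / 612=1102.90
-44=-44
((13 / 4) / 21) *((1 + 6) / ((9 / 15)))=65 / 36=1.81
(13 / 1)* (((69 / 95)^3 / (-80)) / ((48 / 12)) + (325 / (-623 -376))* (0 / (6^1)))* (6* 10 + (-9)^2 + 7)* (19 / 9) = -17556981 / 3610000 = -4.86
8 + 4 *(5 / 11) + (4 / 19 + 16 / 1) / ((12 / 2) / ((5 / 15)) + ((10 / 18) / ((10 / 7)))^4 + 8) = 5961265092 / 570941393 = 10.44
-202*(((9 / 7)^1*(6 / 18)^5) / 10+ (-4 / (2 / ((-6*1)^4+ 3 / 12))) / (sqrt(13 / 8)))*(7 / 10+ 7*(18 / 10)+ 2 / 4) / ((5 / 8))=-18584 / 7875+ 115629648*sqrt(26) / 65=9070733.51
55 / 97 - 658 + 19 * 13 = -39812 / 97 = -410.43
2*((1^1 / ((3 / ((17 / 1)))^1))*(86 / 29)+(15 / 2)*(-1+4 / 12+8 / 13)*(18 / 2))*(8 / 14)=120728 / 7917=15.25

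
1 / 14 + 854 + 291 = 16031 / 14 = 1145.07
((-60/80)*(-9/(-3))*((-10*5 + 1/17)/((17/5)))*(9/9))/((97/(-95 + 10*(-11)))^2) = 1605565125/10876804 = 147.61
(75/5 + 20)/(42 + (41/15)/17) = 8925/10751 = 0.83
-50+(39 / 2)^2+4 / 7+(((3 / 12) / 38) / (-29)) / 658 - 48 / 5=4658455943 / 14502320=321.22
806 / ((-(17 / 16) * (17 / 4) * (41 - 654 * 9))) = 51584 / 1689205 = 0.03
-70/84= -5/6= -0.83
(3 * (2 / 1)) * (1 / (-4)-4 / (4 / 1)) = -15 / 2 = -7.50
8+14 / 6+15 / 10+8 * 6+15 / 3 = 389 / 6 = 64.83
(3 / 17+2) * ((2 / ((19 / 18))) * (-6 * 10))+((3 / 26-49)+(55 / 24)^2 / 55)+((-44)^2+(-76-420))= 2766375041 / 2418624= 1143.78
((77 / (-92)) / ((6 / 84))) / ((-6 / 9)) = 1617 / 92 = 17.58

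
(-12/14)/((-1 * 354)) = 1/413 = 0.00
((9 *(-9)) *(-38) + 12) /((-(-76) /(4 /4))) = 1545 /38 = 40.66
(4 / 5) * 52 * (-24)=-4992 / 5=-998.40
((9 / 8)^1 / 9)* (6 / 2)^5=243 / 8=30.38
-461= -461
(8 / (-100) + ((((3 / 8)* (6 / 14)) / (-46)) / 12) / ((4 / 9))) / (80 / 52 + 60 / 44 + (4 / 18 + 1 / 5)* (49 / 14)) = -106958709 / 5808261760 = -0.02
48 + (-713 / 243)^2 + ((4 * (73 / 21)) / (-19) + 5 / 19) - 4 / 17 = 7463905856 / 133509789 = 55.91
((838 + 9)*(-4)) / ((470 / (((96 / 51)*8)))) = -433664 / 3995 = -108.55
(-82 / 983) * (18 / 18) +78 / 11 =75772 / 10813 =7.01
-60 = -60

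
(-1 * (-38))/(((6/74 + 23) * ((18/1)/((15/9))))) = 3515/23058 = 0.15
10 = 10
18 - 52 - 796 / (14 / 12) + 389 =-2291 / 7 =-327.29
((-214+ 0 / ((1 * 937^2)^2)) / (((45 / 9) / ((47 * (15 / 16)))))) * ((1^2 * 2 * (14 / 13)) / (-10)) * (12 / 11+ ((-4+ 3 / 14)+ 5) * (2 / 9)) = 4742347 / 8580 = 552.72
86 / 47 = 1.83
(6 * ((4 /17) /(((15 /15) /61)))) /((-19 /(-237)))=346968 /323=1074.20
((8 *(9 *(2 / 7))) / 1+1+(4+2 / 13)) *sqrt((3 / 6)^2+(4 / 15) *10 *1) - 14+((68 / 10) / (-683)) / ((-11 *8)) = -2103623 / 150260+2341 *sqrt(105) / 546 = 29.93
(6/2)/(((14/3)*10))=9/140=0.06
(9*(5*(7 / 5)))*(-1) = -63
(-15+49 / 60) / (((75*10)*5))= -851 / 225000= -0.00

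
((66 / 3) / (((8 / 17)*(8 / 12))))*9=5049 / 8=631.12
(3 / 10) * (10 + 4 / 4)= 33 / 10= 3.30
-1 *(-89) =89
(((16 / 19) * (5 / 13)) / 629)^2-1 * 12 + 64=1255158418388 / 24137661769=52.00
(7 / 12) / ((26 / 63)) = 147 / 104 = 1.41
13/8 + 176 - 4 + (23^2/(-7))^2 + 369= 2451437/392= 6253.67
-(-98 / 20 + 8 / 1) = -31 / 10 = -3.10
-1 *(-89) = 89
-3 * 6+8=-10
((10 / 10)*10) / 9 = 10 / 9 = 1.11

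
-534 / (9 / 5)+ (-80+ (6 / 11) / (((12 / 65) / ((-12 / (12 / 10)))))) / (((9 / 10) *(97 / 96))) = -1335230 / 3201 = -417.13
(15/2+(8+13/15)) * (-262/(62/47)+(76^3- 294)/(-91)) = -6952279639/84630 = -82149.12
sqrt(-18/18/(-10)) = sqrt(10)/10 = 0.32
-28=-28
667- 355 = 312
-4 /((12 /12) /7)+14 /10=-133 /5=-26.60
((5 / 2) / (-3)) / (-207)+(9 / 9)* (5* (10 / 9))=6905 / 1242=5.56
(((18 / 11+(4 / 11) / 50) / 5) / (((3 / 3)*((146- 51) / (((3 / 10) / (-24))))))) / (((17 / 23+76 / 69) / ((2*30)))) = -23391 / 16589375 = -0.00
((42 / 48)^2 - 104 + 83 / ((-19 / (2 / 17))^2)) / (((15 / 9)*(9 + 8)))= -413568273 / 113509952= -3.64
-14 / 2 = -7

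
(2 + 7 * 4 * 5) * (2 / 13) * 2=568 / 13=43.69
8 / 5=1.60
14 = 14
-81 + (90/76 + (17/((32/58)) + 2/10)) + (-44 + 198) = 159899/1520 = 105.20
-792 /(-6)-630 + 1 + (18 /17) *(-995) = -26359 /17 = -1550.53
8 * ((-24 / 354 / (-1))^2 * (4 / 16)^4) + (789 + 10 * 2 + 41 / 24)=67729829 / 83544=810.71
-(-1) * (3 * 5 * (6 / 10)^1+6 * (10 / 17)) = 213 / 17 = 12.53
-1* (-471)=471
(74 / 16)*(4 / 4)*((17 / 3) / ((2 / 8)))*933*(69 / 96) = 4499237 / 64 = 70300.58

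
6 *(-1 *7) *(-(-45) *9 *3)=-51030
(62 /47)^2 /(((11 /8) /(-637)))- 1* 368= -28531056 /24299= -1174.17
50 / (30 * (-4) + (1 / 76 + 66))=-3800 / 4103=-0.93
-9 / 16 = -0.56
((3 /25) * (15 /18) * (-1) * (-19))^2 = 361 /100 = 3.61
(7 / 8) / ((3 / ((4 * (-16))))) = -56 / 3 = -18.67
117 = 117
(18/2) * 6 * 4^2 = 864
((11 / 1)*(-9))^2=9801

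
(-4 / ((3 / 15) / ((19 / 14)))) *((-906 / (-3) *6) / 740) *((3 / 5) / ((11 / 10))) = -103284 / 2849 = -36.25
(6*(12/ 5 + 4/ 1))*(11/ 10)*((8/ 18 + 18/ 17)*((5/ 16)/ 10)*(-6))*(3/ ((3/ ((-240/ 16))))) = 3036/ 17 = 178.59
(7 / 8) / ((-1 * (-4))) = 0.22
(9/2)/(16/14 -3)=-63/26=-2.42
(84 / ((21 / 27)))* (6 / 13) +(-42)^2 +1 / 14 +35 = 336503 / 182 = 1848.92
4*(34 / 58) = 68 / 29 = 2.34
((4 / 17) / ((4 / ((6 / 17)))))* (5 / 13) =30 / 3757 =0.01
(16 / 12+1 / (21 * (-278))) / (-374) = -7783 / 2183412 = -0.00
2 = 2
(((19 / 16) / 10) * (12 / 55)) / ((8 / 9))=513 / 17600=0.03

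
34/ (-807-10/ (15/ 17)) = -102/ 2455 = -0.04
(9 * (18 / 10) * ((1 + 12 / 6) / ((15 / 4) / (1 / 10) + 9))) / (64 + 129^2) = 162 / 2589275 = 0.00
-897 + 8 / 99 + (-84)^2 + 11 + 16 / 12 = 610970 / 99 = 6171.41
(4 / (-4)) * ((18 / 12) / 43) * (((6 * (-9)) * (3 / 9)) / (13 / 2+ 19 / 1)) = 18 / 731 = 0.02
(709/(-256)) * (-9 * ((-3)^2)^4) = 41865741/256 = 163538.05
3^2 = 9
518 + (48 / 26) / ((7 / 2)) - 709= -17333 / 91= -190.47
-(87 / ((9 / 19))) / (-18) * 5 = 2755 / 54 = 51.02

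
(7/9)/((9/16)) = 112/81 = 1.38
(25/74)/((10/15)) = 75/148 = 0.51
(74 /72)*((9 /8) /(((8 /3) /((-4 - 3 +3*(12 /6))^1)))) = -111 /256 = -0.43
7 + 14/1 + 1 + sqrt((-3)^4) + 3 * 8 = 55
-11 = -11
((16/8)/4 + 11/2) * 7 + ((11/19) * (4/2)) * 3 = 864/19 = 45.47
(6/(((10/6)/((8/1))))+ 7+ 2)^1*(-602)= -113778/5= -22755.60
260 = 260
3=3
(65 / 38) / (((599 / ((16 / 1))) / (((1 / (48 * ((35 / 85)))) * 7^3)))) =54145 / 68286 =0.79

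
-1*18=-18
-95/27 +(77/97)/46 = -421811/120474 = -3.50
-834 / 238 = -417 / 119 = -3.50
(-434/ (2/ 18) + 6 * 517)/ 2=-402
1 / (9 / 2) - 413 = -3715 / 9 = -412.78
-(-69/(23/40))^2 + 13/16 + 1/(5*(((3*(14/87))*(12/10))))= -4838011/336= -14398.84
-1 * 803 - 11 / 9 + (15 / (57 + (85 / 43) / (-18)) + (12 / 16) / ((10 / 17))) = -12724043413 / 15851880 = -802.68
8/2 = 4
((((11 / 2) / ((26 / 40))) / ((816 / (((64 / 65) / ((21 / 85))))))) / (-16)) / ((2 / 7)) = -55 / 6084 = -0.01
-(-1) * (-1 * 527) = -527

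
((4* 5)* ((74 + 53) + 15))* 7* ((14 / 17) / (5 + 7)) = 69580 / 51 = 1364.31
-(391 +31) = -422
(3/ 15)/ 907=1/ 4535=0.00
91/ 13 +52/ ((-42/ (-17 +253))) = -5989/ 21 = -285.19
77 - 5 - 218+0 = -146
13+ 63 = 76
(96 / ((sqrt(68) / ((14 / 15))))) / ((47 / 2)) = 448 * sqrt(17) / 3995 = 0.46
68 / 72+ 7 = 143 / 18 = 7.94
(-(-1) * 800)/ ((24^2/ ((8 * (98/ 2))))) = 544.44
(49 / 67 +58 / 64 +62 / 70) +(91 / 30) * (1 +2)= 872213 / 75040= 11.62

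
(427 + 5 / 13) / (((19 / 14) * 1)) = 77784 / 247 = 314.91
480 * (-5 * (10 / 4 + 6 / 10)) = -7440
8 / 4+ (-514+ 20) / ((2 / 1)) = -245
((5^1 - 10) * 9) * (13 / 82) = -585 / 82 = -7.13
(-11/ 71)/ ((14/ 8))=-44/ 497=-0.09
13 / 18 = 0.72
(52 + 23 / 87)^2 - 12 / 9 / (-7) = 2731.75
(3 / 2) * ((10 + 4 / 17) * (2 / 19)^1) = 522 / 323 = 1.62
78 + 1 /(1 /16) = 94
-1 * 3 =-3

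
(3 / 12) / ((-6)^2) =1 / 144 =0.01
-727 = -727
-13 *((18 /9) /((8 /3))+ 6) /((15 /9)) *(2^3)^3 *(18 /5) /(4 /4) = -2426112 /25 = -97044.48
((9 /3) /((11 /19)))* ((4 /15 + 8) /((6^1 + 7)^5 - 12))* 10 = 4712 /4084091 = 0.00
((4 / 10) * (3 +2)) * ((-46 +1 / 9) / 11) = -826 / 99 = -8.34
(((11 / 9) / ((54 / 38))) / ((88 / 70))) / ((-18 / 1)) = -665 / 17496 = -0.04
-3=-3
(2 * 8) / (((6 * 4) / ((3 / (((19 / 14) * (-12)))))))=-7 / 57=-0.12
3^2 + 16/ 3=14.33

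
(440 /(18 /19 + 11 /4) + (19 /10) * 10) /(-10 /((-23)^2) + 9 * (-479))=-20514091 /640828649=-0.03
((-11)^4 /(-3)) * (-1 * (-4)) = -58564 /3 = -19521.33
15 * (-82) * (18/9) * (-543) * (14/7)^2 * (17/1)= 90833040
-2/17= -0.12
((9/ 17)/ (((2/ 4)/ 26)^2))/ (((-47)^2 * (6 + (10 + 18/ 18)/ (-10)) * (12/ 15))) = 304200/ 1840097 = 0.17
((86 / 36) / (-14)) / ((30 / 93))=-1333 / 2520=-0.53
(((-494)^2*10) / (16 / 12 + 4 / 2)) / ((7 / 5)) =3660540 / 7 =522934.29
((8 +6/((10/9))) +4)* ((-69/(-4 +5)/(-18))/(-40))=-667/400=-1.67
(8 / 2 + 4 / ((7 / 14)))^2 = 144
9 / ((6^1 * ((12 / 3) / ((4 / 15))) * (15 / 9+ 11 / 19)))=57 / 1280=0.04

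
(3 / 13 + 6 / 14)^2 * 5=18000 / 8281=2.17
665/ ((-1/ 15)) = -9975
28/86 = 14/43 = 0.33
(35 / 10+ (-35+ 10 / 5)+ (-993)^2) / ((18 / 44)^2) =477233438 / 81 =5891770.84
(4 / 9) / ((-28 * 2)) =-0.01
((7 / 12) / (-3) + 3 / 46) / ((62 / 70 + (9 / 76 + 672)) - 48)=-71155 / 344139777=-0.00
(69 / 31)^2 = 4761 / 961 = 4.95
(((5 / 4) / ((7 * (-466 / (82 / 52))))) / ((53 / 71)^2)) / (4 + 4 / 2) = -1033405 / 5717685792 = -0.00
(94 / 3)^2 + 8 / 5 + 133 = 50237 / 45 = 1116.38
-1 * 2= -2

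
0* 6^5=0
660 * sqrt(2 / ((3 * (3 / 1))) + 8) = 220 * sqrt(74) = 1892.51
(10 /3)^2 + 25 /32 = 3425 /288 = 11.89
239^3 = 13651919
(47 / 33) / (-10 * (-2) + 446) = 0.00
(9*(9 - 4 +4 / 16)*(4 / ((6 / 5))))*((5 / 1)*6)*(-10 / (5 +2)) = -6750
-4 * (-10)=40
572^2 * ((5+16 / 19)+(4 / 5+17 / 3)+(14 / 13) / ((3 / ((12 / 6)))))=404902784 / 95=4262134.57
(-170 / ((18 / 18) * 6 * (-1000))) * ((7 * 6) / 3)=119 / 300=0.40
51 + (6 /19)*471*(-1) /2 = -444 /19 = -23.37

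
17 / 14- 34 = -459 / 14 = -32.79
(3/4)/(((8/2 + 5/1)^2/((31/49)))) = 31/5292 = 0.01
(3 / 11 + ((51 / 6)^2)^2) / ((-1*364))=-918779 / 64064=-14.34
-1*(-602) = 602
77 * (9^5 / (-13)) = -4546773 / 13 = -349751.77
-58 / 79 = -0.73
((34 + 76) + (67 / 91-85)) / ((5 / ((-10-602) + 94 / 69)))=-98677828 / 31395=-3143.11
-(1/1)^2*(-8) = 8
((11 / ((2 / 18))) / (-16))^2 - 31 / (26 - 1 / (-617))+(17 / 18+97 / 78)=18875282975 / 480519936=39.28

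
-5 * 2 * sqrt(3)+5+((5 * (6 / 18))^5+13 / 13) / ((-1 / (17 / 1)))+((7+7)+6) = -51181 / 243-10 * sqrt(3) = -227.94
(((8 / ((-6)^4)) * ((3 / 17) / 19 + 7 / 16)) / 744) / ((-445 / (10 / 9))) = -2309 / 249466925952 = -0.00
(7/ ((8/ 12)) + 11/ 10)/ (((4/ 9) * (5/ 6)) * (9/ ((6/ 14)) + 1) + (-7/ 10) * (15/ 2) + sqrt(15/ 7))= 2.66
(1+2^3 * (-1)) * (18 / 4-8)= 49 / 2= 24.50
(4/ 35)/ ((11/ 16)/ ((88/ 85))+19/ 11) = 5632/ 117845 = 0.05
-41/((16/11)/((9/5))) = -4059/80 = -50.74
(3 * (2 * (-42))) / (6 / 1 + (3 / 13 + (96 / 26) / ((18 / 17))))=-9828 / 379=-25.93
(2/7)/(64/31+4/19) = 589/4690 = 0.13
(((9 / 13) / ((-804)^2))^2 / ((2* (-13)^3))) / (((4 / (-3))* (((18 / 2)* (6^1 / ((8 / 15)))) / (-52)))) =-1 / 9945264963703680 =-0.00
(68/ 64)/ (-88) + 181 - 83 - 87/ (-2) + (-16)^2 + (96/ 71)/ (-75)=993356769/ 2499200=397.47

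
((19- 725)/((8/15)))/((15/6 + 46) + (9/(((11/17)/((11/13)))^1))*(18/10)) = -344175/18118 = -19.00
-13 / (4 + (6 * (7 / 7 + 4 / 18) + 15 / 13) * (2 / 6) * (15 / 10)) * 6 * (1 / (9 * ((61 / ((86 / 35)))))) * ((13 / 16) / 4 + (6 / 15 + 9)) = -3190213 / 7844600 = -0.41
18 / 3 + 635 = 641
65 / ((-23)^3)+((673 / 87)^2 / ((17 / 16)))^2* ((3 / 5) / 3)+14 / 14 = 639976647725926622 / 1007229334415715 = 635.38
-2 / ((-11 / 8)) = 16 / 11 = 1.45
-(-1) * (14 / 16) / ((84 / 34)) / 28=17 / 1344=0.01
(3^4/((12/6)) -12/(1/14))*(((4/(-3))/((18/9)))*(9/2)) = 765/2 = 382.50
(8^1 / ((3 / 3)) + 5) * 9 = 117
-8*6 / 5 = -48 / 5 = -9.60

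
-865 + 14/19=-16421/19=-864.26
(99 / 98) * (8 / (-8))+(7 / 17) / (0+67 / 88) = -52393 / 111622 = -0.47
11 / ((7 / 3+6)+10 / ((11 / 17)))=363 / 785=0.46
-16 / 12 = -4 / 3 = -1.33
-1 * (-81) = 81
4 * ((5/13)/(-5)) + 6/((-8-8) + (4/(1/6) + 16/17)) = 359/988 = 0.36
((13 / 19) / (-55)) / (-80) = 13 / 83600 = 0.00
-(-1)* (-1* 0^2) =0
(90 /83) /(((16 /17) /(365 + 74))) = 335835 /664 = 505.78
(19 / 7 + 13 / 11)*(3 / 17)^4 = 24300 / 6431117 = 0.00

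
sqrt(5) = 2.24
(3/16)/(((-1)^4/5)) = 15/16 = 0.94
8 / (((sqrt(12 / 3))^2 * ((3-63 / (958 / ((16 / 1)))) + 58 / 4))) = 1916 / 15757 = 0.12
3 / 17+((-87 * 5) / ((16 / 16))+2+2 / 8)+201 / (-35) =-1043193 / 2380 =-438.32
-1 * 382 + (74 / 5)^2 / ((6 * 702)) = -10054781 / 26325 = -381.95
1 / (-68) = -1 / 68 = -0.01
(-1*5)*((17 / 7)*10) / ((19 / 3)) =-2550 / 133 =-19.17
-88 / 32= -11 / 4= -2.75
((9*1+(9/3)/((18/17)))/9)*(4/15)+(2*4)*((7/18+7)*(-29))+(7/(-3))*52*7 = -1038098/405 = -2563.20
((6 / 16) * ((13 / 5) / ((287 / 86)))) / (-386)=-1677 / 2215640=-0.00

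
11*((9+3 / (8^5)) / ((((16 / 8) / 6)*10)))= 1946439 / 65536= 29.70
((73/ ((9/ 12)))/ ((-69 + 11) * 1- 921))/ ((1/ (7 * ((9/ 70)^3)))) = -17739/ 11992750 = -0.00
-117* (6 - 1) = -585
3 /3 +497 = 498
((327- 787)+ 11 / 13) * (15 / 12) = -29845 / 52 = -573.94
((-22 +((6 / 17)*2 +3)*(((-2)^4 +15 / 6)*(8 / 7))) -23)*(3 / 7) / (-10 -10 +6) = -243 / 238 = -1.02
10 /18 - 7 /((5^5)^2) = 48828062 /87890625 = 0.56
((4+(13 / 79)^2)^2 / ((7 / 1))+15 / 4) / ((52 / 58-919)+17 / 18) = -1726888037121 / 261066735010438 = -0.01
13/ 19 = 0.68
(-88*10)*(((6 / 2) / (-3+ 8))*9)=-4752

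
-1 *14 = -14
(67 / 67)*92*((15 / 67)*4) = 5520 / 67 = 82.39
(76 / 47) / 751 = 76 / 35297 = 0.00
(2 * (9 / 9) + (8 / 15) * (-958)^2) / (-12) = -3671071 / 90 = -40789.68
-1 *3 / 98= -3 / 98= -0.03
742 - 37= 705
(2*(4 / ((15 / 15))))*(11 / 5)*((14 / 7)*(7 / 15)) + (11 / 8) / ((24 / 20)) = 7029 / 400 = 17.57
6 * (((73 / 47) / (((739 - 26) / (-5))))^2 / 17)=799350 / 19090781057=0.00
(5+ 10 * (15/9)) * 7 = 455/3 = 151.67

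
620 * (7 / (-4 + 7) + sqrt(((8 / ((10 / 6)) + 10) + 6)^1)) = 4340 / 3 + 248 * sqrt(130) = 4274.30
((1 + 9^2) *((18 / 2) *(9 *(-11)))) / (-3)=24354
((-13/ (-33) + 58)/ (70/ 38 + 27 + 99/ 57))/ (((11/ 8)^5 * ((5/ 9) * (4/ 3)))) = 2699403264/ 5146384705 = 0.52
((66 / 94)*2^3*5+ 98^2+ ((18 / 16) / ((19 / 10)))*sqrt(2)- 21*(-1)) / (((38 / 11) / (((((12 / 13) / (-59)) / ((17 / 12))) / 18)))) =-19962580 / 11643827- 495*sqrt(2) / 4707079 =-1.71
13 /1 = 13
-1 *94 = -94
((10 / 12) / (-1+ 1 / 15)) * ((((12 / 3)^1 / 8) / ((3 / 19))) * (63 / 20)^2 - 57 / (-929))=-23397873 / 832384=-28.11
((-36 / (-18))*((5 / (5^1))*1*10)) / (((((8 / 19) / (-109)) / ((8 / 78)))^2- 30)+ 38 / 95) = -107226025 / 158686912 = -0.68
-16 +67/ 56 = -829/ 56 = -14.80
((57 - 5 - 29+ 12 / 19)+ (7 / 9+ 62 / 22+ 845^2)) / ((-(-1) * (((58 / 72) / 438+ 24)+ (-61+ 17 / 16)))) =-19870.30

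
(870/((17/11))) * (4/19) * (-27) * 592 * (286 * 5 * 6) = -5249823321600/323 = -16253322977.09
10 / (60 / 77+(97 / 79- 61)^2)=2402785 / 858632664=0.00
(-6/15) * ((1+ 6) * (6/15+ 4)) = -308/25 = -12.32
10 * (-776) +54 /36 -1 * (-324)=-14869 /2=-7434.50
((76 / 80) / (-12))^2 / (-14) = -361 / 806400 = -0.00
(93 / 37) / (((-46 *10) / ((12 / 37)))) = -279 / 157435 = -0.00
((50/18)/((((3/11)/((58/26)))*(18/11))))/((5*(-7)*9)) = -17545/398034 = -0.04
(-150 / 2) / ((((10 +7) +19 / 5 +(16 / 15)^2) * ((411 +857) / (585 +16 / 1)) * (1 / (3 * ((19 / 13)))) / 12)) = -1734260625 / 20341256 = -85.26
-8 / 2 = -4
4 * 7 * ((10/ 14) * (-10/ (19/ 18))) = -3600/ 19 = -189.47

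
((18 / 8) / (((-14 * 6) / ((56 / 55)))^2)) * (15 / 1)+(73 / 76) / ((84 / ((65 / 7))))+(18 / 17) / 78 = 745167089 / 5975009040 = 0.12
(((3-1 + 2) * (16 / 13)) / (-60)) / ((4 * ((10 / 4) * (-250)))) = 0.00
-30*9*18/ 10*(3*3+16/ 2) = -8262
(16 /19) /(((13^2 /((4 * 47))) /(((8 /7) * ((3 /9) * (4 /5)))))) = 96256 /337155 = 0.29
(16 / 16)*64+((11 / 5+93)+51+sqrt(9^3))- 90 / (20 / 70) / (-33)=13571 / 55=246.75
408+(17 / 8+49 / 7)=3337 / 8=417.12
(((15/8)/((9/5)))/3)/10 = 5/144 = 0.03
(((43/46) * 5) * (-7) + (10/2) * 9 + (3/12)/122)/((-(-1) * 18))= 45961/67344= 0.68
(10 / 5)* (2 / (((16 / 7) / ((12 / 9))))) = 7 / 3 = 2.33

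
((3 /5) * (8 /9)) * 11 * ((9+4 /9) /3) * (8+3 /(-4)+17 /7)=101354 /567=178.75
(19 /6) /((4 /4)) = 19 /6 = 3.17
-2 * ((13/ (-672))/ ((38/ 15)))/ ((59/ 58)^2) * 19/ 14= 54665/ 2729104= 0.02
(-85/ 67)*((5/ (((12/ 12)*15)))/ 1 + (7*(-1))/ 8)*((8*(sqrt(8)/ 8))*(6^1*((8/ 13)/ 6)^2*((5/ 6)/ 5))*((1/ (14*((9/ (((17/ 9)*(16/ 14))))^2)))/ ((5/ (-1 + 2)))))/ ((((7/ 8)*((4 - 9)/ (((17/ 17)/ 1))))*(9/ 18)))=-10061824*sqrt(2)/ 1852311919185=-0.00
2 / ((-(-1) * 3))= 0.67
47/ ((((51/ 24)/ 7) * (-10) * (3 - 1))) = -7.74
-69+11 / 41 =-2818 / 41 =-68.73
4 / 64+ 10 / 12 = 43 / 48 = 0.90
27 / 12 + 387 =1557 / 4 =389.25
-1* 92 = -92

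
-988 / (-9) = 988 / 9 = 109.78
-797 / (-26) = 797 / 26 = 30.65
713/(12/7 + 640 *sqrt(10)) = 0.35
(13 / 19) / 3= 13 / 57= 0.23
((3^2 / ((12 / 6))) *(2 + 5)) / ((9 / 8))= 28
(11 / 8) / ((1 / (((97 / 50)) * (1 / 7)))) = 1067 / 2800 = 0.38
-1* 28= -28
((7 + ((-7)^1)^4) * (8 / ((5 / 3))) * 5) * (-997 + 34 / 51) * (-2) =115160192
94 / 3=31.33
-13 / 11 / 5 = -13 / 55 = -0.24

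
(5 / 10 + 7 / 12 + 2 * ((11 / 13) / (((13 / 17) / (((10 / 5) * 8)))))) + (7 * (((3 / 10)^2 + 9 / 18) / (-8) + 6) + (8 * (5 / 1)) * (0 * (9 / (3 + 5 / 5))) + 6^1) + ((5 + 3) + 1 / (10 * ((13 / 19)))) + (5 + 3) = 40609289 / 405600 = 100.12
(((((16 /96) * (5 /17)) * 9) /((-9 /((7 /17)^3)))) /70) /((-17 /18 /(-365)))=-53655 /2839714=-0.02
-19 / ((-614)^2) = -19 / 376996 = -0.00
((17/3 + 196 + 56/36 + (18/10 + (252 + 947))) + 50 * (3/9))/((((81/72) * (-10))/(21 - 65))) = 11251856/2025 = 5556.47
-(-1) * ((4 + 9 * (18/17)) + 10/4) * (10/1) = 2725/17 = 160.29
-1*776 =-776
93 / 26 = 3.58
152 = 152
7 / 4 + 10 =47 / 4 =11.75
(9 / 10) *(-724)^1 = -3258 / 5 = -651.60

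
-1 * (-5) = 5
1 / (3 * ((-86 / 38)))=-19 / 129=-0.15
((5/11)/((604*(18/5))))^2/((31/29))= 0.00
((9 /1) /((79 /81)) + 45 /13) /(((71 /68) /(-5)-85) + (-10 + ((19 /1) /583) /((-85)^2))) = -73190752800 /549152246461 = -0.13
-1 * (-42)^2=-1764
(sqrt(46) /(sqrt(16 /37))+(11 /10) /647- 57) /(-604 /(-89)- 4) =-32821331 /1604560+89 *sqrt(1702) /992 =-16.75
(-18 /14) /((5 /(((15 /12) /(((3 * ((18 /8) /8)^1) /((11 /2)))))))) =-44 /21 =-2.10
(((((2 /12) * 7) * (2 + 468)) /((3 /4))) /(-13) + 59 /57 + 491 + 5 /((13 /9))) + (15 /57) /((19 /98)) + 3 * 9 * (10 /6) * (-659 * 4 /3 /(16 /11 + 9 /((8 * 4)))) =-44345160593 /1985139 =-22338.57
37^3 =50653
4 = 4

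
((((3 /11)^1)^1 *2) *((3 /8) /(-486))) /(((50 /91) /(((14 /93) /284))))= -637 /1568872800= -0.00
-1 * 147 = -147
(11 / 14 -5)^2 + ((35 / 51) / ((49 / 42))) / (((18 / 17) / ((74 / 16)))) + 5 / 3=77603 / 3528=22.00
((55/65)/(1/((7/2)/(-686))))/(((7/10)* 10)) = -11/17836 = -0.00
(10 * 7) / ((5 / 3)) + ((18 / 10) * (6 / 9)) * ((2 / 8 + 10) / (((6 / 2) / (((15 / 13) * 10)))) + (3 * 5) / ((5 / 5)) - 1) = 6897 / 65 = 106.11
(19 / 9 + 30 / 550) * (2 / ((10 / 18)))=2144 / 275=7.80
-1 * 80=-80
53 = 53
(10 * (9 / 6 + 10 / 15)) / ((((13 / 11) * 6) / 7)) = 385 / 18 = 21.39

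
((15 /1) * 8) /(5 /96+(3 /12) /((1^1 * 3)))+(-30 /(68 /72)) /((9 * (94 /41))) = 9188490 /10387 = 884.61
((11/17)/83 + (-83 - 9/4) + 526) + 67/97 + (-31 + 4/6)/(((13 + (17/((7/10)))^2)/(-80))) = 21610705071467/48511686948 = 445.47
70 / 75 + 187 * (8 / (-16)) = -2777 / 30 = -92.57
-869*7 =-6083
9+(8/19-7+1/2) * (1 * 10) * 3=-3294/19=-173.37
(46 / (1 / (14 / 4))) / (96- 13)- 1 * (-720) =59921 / 83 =721.94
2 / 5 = 0.40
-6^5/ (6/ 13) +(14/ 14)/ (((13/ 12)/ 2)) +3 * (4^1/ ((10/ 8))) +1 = -1094311/ 65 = -16835.55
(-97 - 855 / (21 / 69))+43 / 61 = -1240683 / 427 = -2905.58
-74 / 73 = -1.01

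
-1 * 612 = -612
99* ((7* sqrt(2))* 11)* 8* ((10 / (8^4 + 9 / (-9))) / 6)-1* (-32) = 32 + 968* sqrt(2) / 39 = 67.10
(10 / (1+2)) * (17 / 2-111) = -1025 / 3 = -341.67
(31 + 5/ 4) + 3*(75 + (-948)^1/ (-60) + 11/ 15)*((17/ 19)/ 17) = 46.70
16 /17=0.94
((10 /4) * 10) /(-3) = -25 /3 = -8.33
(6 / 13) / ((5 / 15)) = 18 / 13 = 1.38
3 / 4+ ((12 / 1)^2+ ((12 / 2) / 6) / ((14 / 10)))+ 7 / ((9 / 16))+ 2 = 40297 / 252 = 159.91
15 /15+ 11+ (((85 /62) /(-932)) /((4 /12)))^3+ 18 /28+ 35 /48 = 54180029692160117 /4051744957392384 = 13.37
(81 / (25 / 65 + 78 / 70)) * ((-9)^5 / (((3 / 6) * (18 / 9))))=-2176250895 / 682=-3190983.72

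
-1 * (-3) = 3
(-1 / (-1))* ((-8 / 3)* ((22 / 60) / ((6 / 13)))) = -286 / 135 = -2.12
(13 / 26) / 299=1 / 598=0.00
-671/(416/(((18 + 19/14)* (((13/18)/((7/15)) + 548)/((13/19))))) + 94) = -79744370299/11174522390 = -7.14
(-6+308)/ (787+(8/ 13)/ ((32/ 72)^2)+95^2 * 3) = 7852/ 724493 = 0.01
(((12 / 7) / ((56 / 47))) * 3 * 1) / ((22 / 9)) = 3807 / 2156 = 1.77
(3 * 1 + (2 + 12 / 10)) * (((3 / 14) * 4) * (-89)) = -16554 / 35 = -472.97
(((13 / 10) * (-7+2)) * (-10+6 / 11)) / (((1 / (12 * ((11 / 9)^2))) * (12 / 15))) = 37180 / 27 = 1377.04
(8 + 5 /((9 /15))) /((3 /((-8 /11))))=-392 /99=-3.96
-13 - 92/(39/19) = -2255/39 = -57.82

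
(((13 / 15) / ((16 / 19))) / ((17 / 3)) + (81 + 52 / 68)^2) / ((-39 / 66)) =-1700294189 / 150280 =-11314.17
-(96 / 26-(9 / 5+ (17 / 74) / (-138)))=-1257181 / 663780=-1.89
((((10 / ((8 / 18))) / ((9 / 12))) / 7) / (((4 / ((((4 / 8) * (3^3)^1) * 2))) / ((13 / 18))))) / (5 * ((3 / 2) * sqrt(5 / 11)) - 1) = 6435 / 7567+8775 * sqrt(55) / 15134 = 5.15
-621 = -621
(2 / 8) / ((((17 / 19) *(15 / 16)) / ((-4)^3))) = -4864 / 255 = -19.07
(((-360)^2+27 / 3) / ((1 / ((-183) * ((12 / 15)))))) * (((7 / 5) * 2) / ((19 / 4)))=-5312932128 / 475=-11185120.27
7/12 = 0.58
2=2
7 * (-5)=-35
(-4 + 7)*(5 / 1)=15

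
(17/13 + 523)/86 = 3408/559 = 6.10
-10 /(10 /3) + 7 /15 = -38 /15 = -2.53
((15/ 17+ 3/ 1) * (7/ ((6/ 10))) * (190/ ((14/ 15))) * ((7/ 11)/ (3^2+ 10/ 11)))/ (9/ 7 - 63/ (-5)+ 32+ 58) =6400625/ 1122918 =5.70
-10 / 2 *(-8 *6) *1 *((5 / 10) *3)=360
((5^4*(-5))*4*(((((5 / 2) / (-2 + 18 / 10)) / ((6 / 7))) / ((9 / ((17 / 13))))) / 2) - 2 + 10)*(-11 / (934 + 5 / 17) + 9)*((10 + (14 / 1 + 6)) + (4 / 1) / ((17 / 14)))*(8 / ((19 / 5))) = 15033227323611200 / 1800703359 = 8348530.73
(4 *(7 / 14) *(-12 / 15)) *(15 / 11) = -24 / 11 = -2.18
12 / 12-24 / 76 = 0.68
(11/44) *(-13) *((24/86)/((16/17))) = -663/688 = -0.96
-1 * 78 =-78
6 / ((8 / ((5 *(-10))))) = -75 / 2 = -37.50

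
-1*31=-31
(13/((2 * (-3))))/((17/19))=-247/102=-2.42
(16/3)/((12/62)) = 248/9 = 27.56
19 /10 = 1.90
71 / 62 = 1.15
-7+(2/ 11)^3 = -9309/ 1331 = -6.99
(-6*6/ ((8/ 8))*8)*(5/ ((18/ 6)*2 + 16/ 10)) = -3600/ 19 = -189.47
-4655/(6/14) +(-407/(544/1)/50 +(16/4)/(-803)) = -711709842863/65524800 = -10861.69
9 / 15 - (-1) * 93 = 468 / 5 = 93.60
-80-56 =-136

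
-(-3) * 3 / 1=9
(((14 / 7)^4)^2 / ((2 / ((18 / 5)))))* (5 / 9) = 256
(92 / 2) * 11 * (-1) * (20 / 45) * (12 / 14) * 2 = -8096 / 21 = -385.52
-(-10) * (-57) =-570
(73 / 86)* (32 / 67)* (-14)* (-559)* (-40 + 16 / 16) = -123738.27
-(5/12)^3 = -125/1728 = -0.07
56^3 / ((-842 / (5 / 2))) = -219520 / 421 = -521.43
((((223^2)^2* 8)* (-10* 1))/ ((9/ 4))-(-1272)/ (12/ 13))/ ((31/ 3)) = -25527467378/ 3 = -8509155792.67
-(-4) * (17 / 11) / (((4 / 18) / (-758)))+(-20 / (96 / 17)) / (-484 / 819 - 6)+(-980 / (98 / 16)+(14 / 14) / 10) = -50460717573 / 2375120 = -21245.54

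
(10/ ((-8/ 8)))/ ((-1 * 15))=2/ 3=0.67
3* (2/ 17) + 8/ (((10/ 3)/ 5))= 210/ 17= 12.35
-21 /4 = -5.25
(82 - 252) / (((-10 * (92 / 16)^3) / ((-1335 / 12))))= -121040 / 12167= -9.95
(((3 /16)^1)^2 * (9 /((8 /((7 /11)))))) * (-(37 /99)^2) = -9583 /2725888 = -0.00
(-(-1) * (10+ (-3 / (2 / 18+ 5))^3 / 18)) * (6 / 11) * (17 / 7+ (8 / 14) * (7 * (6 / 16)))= 29167995 / 1362704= 21.40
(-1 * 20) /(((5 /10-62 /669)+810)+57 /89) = -2381640 /96581191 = -0.02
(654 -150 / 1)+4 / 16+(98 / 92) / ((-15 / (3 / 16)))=1855591 / 3680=504.24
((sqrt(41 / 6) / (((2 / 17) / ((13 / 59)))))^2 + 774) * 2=66665537 / 41772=1595.94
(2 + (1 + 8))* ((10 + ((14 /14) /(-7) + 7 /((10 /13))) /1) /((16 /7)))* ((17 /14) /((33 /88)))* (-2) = -248149 /420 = -590.83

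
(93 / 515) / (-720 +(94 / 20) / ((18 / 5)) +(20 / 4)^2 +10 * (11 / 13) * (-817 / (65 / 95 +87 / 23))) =-10619856 / 131811011165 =-0.00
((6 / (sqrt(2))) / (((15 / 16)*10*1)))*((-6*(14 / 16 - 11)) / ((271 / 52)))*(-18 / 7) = -454896*sqrt(2) / 47425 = -13.56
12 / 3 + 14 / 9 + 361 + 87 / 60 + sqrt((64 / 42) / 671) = 368.05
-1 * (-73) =73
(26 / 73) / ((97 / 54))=1404 / 7081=0.20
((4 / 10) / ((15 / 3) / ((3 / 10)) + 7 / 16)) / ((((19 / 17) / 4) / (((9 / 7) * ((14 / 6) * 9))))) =176256 / 77995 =2.26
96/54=16/9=1.78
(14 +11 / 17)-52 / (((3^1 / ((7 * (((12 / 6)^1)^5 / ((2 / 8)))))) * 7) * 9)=-106429 / 459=-231.87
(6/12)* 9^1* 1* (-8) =-36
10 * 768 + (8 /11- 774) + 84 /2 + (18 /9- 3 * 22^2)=60486 /11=5498.73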